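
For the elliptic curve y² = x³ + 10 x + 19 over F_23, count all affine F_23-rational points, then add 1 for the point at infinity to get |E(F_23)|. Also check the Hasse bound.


Affine points = {(2, 1), (2, 22), (4, 10), (4, 13), (7, 8), (7, 15), (8, 6), (8, 17), (12, 2), (12, 21), (13, 0), (15, 5), (15, 18), (20, 10), (20, 13), (22, 10), (22, 13)}; affine count = 17; |E(F_23)| = 18.

Discriminant check: Δ ∝ 4a³ + 27b² = 4·10³ + 27·19² = 4·1000 + 27·361 ≡ 16 (mod 23). Nonzero ⇒ E is nonsingular.
For each x ∈ F_23, compute rhs = x³ + 10·x + 19 mod 23, then count y ∈ F_23 with y² ≡ rhs.
  x = 0: rhs = 19, matching y values: none (0 points).
  x = 1: rhs = 7, matching y values: none (0 points).
  x = 2: rhs = 1, matching y values: 1, 22 (2 points).
  x = 3: rhs = 7, matching y values: none (0 points).
  x = 4: rhs = 8, matching y values: 10, 13 (2 points).
  x = 5: rhs = 10, matching y values: none (0 points).
  x = 6: rhs = 19, matching y values: none (0 points).
  x = 7: rhs = 18, matching y values: 8, 15 (2 points).
  x = 8: rhs = 13, matching y values: 6, 17 (2 points).
  x = 9: rhs = 10, matching y values: none (0 points).
  x = 10: rhs = 15, matching y values: none (0 points).
  x = 11: rhs = 11, matching y values: none (0 points).
  x = 12: rhs = 4, matching y values: 2, 21 (2 points).
  x = 13: rhs = 0, matching y values: 0 (1 points).
  x = 14: rhs = 5, matching y values: none (0 points).
  x = 15: rhs = 2, matching y values: 5, 18 (2 points).
  x = 16: rhs = 20, matching y values: none (0 points).
  x = 17: rhs = 19, matching y values: none (0 points).
  x = 18: rhs = 5, matching y values: none (0 points).
  x = 19: rhs = 7, matching y values: none (0 points).
  x = 20: rhs = 8, matching y values: 10, 13 (2 points).
  x = 21: rhs = 14, matching y values: none (0 points).
  x = 22: rhs = 8, matching y values: 10, 13 (2 points).
Total affine count: 17.
Full point count |E(F_23)| = 17 + 1 = 18.
Hasse bound: |18 − (23+1)| = |-6| = 6 ≤ 2√23 ≈ 9.5917 ✓.


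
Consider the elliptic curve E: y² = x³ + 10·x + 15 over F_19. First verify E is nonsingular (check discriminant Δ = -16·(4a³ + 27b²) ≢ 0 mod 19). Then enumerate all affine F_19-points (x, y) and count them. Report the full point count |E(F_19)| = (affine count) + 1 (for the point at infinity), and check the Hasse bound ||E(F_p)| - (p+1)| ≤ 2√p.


Affine points = {(1, 8), (1, 11), (2, 9), (2, 10), (4, 9), (4, 10), (5, 0), (6, 5), (6, 14), (9, 6), (9, 13), (12, 1), (12, 18), (13, 9), (13, 10), (14, 7), (14, 12), (15, 5), (15, 14), (17, 5), (17, 14), (18, 2), (18, 17)}; affine count = 23; |E(F_19)| = 24.

Discriminant check: Δ ∝ 4a³ + 27b² = 4·10³ + 27·15² = 4·1000 + 27·225 ≡ 5 (mod 19). Nonzero ⇒ E is nonsingular.
For each x ∈ F_19, compute rhs = x³ + 10·x + 15 mod 19, then count y ∈ F_19 with y² ≡ rhs.
  x = 0: rhs = 15, matching y values: none (0 points).
  x = 1: rhs = 7, matching y values: 8, 11 (2 points).
  x = 2: rhs = 5, matching y values: 9, 10 (2 points).
  x = 3: rhs = 15, matching y values: none (0 points).
  x = 4: rhs = 5, matching y values: 9, 10 (2 points).
  x = 5: rhs = 0, matching y values: 0 (1 points).
  x = 6: rhs = 6, matching y values: 5, 14 (2 points).
  x = 7: rhs = 10, matching y values: none (0 points).
  x = 8: rhs = 18, matching y values: none (0 points).
  x = 9: rhs = 17, matching y values: 6, 13 (2 points).
  x = 10: rhs = 13, matching y values: none (0 points).
  x = 11: rhs = 12, matching y values: none (0 points).
  x = 12: rhs = 1, matching y values: 1, 18 (2 points).
  x = 13: rhs = 5, matching y values: 9, 10 (2 points).
  x = 14: rhs = 11, matching y values: 7, 12 (2 points).
  x = 15: rhs = 6, matching y values: 5, 14 (2 points).
  x = 16: rhs = 15, matching y values: none (0 points).
  x = 17: rhs = 6, matching y values: 5, 14 (2 points).
  x = 18: rhs = 4, matching y values: 2, 17 (2 points).
Total affine count: 23.
Full point count |E(F_19)| = 23 + 1 = 24.
Hasse bound: |24 − (19+1)| = |4| = 4 ≤ 2√19 ≈ 8.7178 ✓.


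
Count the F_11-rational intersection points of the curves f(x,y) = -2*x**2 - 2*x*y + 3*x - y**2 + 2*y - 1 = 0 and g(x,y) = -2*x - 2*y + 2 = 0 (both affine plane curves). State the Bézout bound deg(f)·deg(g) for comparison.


Common zeros: {(0, 1), (1, 0)}; count = 2; Bézout bound = 2.

deg(f) = 2, deg(g) = 1, so Bézout bound = 2.
Scan x ∈ F_11. For each x, list the y ∈ F_11 with f(x, y) ≡ 0 and those with g(x, y) ≡ 0 (mod 11); the common zeros in that column are the intersection.
  x = 0: f ≡ 0 at y ∈ {1}; g ≡ 0 at y ∈ {1}; common: {1}.
  x = 1: f ≡ 0 at y ∈ {0}; g ≡ 0 at y ∈ {0}; common: {0}.
  x = 2: f ≡ 0 at y ∈ {2, 7}; g ≡ 0 at y ∈ {10}; common: ∅.
  x = 3: f ≡ 0 at y ∈ {2, 5}; g ≡ 0 at y ∈ {9}; common: ∅.
  x = 4: f ≡ 0 at y ∈ ∅; g ≡ 0 at y ∈ {8}; common: ∅.
  x = 5: f ≡ 0 at y ∈ ∅; g ≡ 0 at y ∈ {7}; common: ∅.
  x = 6: f ≡ 0 at y ∈ {0, 1}; g ≡ 0 at y ∈ {6}; common: ∅.
  x = 7: f ≡ 0 at y ∈ ∅; g ≡ 0 at y ∈ {5}; common: ∅.
  x = 8: f ≡ 0 at y ∈ ∅; g ≡ 0 at y ∈ {4}; common: ∅.
  x = 9: f ≡ 0 at y ∈ {7, 10}; g ≡ 0 at y ∈ {3}; common: ∅.
  x = 10: f ≡ 0 at y ∈ {5, 10}; g ≡ 0 at y ∈ {2}; common: ∅.
Collecting: common zeros = {(0, 1), (1, 0)}, so the count is 2.
Comparison with the Bézout bound: 2 ≤ 2 = deg(f)·deg(g), as expected for curves with no common component (the bound is attained).


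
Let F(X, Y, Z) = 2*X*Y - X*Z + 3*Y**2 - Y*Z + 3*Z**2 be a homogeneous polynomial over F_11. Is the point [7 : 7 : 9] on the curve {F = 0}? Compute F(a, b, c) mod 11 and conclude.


F(7,7,9) ≡ 10 (mod 11); P is NOT on the curve.

Evaluate F(7, 7, 9) term-by-term (mod 11).
  2*X*Y ↦ 2·7·7·1 = 98
  -X*Z ↦ -1·7·1·9 = -63
  3*Y**2 ↦ 3·1·49·1 = 147
  -Y*Z ↦ -1·1·7·9 = -63
  3*Z**2 ↦ 3·1·1·81 = 243
Sum: F(7, 7, 9) = (98) + (-63) + (147) + (-63) + (243) = 362.
Reducing mod 11: 362 ≡ 10 (mod 11).
Since F(a, b, c) ≡ 10 ≠ 0 (mod 11), P does NOT lie on the curve.


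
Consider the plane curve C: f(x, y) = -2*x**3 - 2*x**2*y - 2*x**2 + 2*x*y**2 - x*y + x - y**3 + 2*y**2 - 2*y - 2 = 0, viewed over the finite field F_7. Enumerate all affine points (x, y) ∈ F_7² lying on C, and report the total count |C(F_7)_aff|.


Affine F_7-points: {(0, 4), (1, 1), (1, 2), (5, 1), (5, 2), (6, 1)}; count = 6.

For each of the 49 pairs (x, y) ∈ F_7², evaluate f(x, y) mod 7. Record the zeros.
  x = 0: [0↦5, 1↦4, 2↦1, 3↦4, 4↦0, 5↦4, 6↦3]  zeros at y ∈ {4}
  x = 1: [0↦2, 1↦0, 2↦0, 3↦3, 4↦3, 5↦1, 6↦5]  zeros at y ∈ {1, 2}
  x = 2: [0↦4, 1↦4, 2↦3, 3↦2, 4↦2, 5↦4, 6↦2]  zeros at y ∈ ∅
  x = 3: [0↦6, 1↦4, 2↦5, 3↦3, 4↦6, 5↦1, 6↦3]  zeros at y ∈ ∅
  x = 4: [0↦3, 1↦2, 2↦1, 3↦1, 4↦3, 5↦1, 6↦3]  zeros at y ∈ ∅
  x = 5: [0↦4, 1↦0, 2↦0, 3↦5, 4↦2, 5↦6, 6↦4]  zeros at y ∈ {1, 2}
  x = 6: [0↦4, 1↦0, 2↦4, 3↦3, 4↦5, 5↦4, 6↦1]  zeros at y ∈ {1}
Collecting zeros: affine points = {(0, 4), (1, 1), (1, 2), (5, 1), (5, 2), (6, 1)}.
Total count |C(F_7)_aff| = 6.


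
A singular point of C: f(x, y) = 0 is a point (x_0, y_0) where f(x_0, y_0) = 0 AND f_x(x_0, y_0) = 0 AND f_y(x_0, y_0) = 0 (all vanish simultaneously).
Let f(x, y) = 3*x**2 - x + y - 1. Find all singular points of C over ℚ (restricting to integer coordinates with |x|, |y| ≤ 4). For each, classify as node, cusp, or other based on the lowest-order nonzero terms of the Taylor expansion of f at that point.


No singular points in the scanned grid; C is smooth there.

Compute partial derivatives:
  f_x = 6*x - 1.
  f_y = 1.
f_y = 1 is a nonzero constant, so f_y never vanishes: no point (x, y) can satisfy f = f_x = f_y = 0. In particular no (x, y) ∈ {−4, ..., 4}² is singular; the curve is smooth.


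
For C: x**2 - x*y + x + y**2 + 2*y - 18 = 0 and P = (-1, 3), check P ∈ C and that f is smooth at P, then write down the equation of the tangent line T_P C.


Tangent line at P: -4*x + 9*y - 31 = 0.

Step 1: f(-1, 3) = 0, so P lies on C.
Step 2: partial derivatives
  f_x(x, y) = 2*x - y + 1, f_y(x, y) = -x + 2*y + 2.
  f_x(P) = -4, f_y(P) = 9 (gradient nonzero, so P is smooth).
Step 3: tangent line at P: -4·(x − -1) + 9·(y − 3) = 0.
Expanding: -4*x + 9*y - 31 = 0.


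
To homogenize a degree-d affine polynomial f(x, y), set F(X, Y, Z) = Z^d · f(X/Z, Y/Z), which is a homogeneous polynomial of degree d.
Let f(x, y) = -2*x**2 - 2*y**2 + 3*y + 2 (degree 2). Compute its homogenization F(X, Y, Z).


F(X, Y, Z) = -2*X**2 - 2*Y**2 + 3*Y*Z + 2*Z**2

deg(f) = 2.
Substitute x = X/Z, y = Y/Z into f, then multiply by Z^2.
  monomial -2·x^2·y^0 ↦ -2·X^2·Y^0·Z^0.
  monomial -2·x^0·y^2 ↦ -2·X^0·Y^2·Z^0.
  monomial 3·x^0·y^1 ↦ 3·X^0·Y^1·Z^1.
  monomial 2·x^0·y^0 ↦ 2·X^0·Y^0·Z^2.
Collecting: F(X, Y, Z) = -2*X**2 - 2*Y**2 + 3*Y*Z + 2*Z**2.


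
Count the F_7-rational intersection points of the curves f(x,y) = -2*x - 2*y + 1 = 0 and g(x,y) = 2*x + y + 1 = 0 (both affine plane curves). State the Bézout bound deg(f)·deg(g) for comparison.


Common zeros: {(2, 2)}; count = 1; Bézout bound = 1.

deg(f) = 1, deg(g) = 1, so Bézout bound = 1.
Scan x ∈ F_7. For each x, list the y ∈ F_7 with f(x, y) ≡ 0 and those with g(x, y) ≡ 0 (mod 7); the common zeros in that column are the intersection.
  x = 0: f ≡ 0 at y ∈ {4}; g ≡ 0 at y ∈ {6}; common: ∅.
  x = 1: f ≡ 0 at y ∈ {3}; g ≡ 0 at y ∈ {4}; common: ∅.
  x = 2: f ≡ 0 at y ∈ {2}; g ≡ 0 at y ∈ {2}; common: {2}.
  x = 3: f ≡ 0 at y ∈ {1}; g ≡ 0 at y ∈ {0}; common: ∅.
  x = 4: f ≡ 0 at y ∈ {0}; g ≡ 0 at y ∈ {5}; common: ∅.
  x = 5: f ≡ 0 at y ∈ {6}; g ≡ 0 at y ∈ {3}; common: ∅.
  x = 6: f ≡ 0 at y ∈ {5}; g ≡ 0 at y ∈ {1}; common: ∅.
Collecting: common zeros = {(2, 2)}, so the count is 1.
Comparison with the Bézout bound: 1 ≤ 1 = deg(f)·deg(g), as expected for curves with no common component (the bound is attained).


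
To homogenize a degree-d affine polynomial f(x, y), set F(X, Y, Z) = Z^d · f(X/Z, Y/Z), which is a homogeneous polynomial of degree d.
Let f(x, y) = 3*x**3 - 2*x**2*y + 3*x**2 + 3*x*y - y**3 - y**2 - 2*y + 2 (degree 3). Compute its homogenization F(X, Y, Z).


F(X, Y, Z) = 3*X**3 - 2*X**2*Y + 3*X**2*Z + 3*X*Y*Z - Y**3 - Y**2*Z - 2*Y*Z**2 + 2*Z**3

deg(f) = 3.
Substitute x = X/Z, y = Y/Z into f, then multiply by Z^3.
  monomial 3·x^3·y^0 ↦ 3·X^3·Y^0·Z^0.
  monomial -2·x^2·y^1 ↦ -2·X^2·Y^1·Z^0.
  monomial 3·x^2·y^0 ↦ 3·X^2·Y^0·Z^1.
  monomial 3·x^1·y^1 ↦ 3·X^1·Y^1·Z^1.
  monomial -1·x^0·y^3 ↦ -1·X^0·Y^3·Z^0.
  monomial -1·x^0·y^2 ↦ -1·X^0·Y^2·Z^1.
  monomial -2·x^0·y^1 ↦ -2·X^0·Y^1·Z^2.
  monomial 2·x^0·y^0 ↦ 2·X^0·Y^0·Z^3.
Collecting: F(X, Y, Z) = 3*X**3 - 2*X**2*Y + 3*X**2*Z + 3*X*Y*Z - Y**3 - Y**2*Z - 2*Y*Z**2 + 2*Z**3.


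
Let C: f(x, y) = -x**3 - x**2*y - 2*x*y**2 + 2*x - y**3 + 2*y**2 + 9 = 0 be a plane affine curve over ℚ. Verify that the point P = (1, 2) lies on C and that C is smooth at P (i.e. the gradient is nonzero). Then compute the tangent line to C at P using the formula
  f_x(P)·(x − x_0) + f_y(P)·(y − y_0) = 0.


Tangent line at P: -13*x - 13*y + 39 = 0.

Step 1: f(1, 2) = 0, so P lies on C.
Step 2: partial derivatives
  f_x(x, y) = -3*x**2 - 2*x*y - 2*y**2 + 2, f_y(x, y) = -x**2 - 4*x*y - 3*y**2 + 4*y.
  f_x(P) = -13, f_y(P) = -13 (gradient nonzero, so P is smooth).
Step 3: tangent line at P: -13·(x − 1) + -13·(y − 2) = 0.
Expanding: -13*x - 13*y + 39 = 0.


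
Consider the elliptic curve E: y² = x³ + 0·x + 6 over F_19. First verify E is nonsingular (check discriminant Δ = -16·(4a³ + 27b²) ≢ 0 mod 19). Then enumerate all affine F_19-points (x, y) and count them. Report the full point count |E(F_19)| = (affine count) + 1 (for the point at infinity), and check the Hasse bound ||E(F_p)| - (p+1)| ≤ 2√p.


Affine points = {(0, 5), (0, 14), (1, 8), (1, 11), (5, 6), (5, 13), (7, 8), (7, 11), (8, 9), (8, 10), (11, 8), (11, 11), (12, 9), (12, 10), (16, 6), (16, 13), (17, 6), (17, 13), (18, 9), (18, 10)}; affine count = 20; |E(F_19)| = 21.

Discriminant check: Δ ∝ 4a³ + 27b² = 4·0³ + 27·6² = 4·0 + 27·36 ≡ 3 (mod 19). Nonzero ⇒ E is nonsingular.
For each x ∈ F_19, compute rhs = x³ + 0·x + 6 mod 19, then count y ∈ F_19 with y² ≡ rhs.
  x = 0: rhs = 6, matching y values: 5, 14 (2 points).
  x = 1: rhs = 7, matching y values: 8, 11 (2 points).
  x = 2: rhs = 14, matching y values: none (0 points).
  x = 3: rhs = 14, matching y values: none (0 points).
  x = 4: rhs = 13, matching y values: none (0 points).
  x = 5: rhs = 17, matching y values: 6, 13 (2 points).
  x = 6: rhs = 13, matching y values: none (0 points).
  x = 7: rhs = 7, matching y values: 8, 11 (2 points).
  x = 8: rhs = 5, matching y values: 9, 10 (2 points).
  x = 9: rhs = 13, matching y values: none (0 points).
  x = 10: rhs = 18, matching y values: none (0 points).
  x = 11: rhs = 7, matching y values: 8, 11 (2 points).
  x = 12: rhs = 5, matching y values: 9, 10 (2 points).
  x = 13: rhs = 18, matching y values: none (0 points).
  x = 14: rhs = 14, matching y values: none (0 points).
  x = 15: rhs = 18, matching y values: none (0 points).
  x = 16: rhs = 17, matching y values: 6, 13 (2 points).
  x = 17: rhs = 17, matching y values: 6, 13 (2 points).
  x = 18: rhs = 5, matching y values: 9, 10 (2 points).
Total affine count: 20.
Full point count |E(F_19)| = 20 + 1 = 21.
Hasse bound: |21 − (19+1)| = |1| = 1 ≤ 2√19 ≈ 8.7178 ✓.


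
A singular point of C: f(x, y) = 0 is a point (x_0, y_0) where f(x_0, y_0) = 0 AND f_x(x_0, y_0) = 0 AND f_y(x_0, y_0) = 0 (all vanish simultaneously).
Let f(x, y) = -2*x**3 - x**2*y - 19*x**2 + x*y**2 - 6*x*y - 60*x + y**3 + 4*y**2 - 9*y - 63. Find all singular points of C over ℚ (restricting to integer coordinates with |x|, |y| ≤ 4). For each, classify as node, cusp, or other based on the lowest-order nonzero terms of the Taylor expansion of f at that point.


Singular points: {(-3, 0)}; classification: node.

Compute partial derivatives:
  f_x = -6*x**2 - 2*x*y - 38*x + y**2 - 6*y - 60.
  f_y = -x**2 + 2*x*y - 6*x + 3*y**2 + 8*y - 9.
Scan x_0 ∈ {−4, ..., 4}. For each x_0, f_y(x_0, y) is a polynomial in y; find its integer roots y ∈ {−4, ..., 4}, then test f_x and f at those candidates.
  x = -4: f_y(-4, y) = 3*y**2 - 1; no integer root y with |y| ≤ 4.
  x = -3: f_y(-3, y) = 3*y**2 + 2*y; vanishes at y ∈ {0}. (-3, 0): f_x = 0, f = 0 — SINGULAR.
  x = -2: f_y(-2, y) = 3*y**2 + 4*y - 1; no integer root y with |y| ≤ 4.
  x = -1: f_y(-1, y) = 3*y**2 + 6*y - 4; no integer root y with |y| ≤ 4.
  x = 0: f_y(0, y) = 3*y**2 + 8*y - 9; no integer root y with |y| ≤ 4.
  x = 1: f_y(1, y) = 3*y**2 + 10*y - 16; no integer root y with |y| ≤ 4.
  x = 2: f_y(2, y) = 3*y**2 + 12*y - 25; no integer root y with |y| ≤ 4.
  x = 3: f_y(3, y) = 3*y**2 + 14*y - 36; no integer root y with |y| ≤ 4.
  x = 4: f_y(4, y) = 3*y**2 + 16*y - 49; no integer root y with |y| ≤ 4.
Only singular point on the grid: (-3, 0).
Classify: substitute x = -3 + u, y = 0 + v and expand: f = -2*u**3 - u**2*v - u**2 + u*v**2 + v**3 + v**2.
No constant or linear terms (consistent with a singular point). Quadratic part: -u**2 + v**2. Cubic part: -2*u**3 - u**2*v + u*v**2 + v**3.
The quadratic part v**2 - u**2 = (v − u)(v + u) splits into two distinct linear factors, so there are two distinct tangent lines y − 0 = ±(x − -3) — this is a node (ordinary double point).
Classification: node.


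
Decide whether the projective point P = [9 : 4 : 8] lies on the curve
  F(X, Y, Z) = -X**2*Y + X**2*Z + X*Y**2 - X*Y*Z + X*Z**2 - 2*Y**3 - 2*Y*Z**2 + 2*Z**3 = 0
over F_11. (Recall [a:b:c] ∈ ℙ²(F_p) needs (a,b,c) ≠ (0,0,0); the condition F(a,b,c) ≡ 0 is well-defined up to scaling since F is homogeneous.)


F(9,4,8) ≡ 7 (mod 11); P is NOT on the curve.

Evaluate F(9, 4, 8) term-by-term (mod 11).
  -X**2*Y ↦ -1·81·4·1 = -324
  X**2*Z ↦ 1·81·1·8 = 648
  X*Y**2 ↦ 1·9·16·1 = 144
  -X*Y*Z ↦ -1·9·4·8 = -288
  X*Z**2 ↦ 1·9·1·64 = 576
  -2*Y**3 ↦ -2·1·64·1 = -128
  -2*Y*Z**2 ↦ -2·1·4·64 = -512
  2*Z**3 ↦ 2·1·1·512 = 1024
Sum: F(9, 4, 8) = (-324) + (648) + (144) + (-288) + (576) + (-128) + (-512) + (1024) = 1140.
Reducing mod 11: 1140 ≡ 7 (mod 11).
Since F(a, b, c) ≡ 7 ≠ 0 (mod 11), P does NOT lie on the curve.


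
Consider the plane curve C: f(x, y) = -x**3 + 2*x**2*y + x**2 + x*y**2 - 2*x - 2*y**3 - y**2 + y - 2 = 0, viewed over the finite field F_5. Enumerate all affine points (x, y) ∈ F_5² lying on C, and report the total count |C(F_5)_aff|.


Affine F_5-points: {(0, 2), (1, 4), (2, 0), (3, 3)}; count = 4.

For each of the 25 pairs (x, y) ∈ F_5², evaluate f(x, y) mod 5. Record the zeros.
  x = 0: [0↦3, 1↦1, 2↦0, 3↦3, 4↦3]  zeros at y ∈ {2}
  x = 1: [0↦1, 1↦2, 2↦1, 3↦1, 4↦0]  zeros at y ∈ {4}
  x = 2: [0↦0, 1↦3, 2↦1, 3↦2, 4↦4]  zeros at y ∈ {0}
  x = 3: [0↦4, 1↦3, 2↦4, 3↦0, 4↦4]  zeros at y ∈ {3}
  x = 4: [0↦2, 1↦1, 2↦4, 3↦4, 4↦4]  zeros at y ∈ ∅
Collecting zeros: affine points = {(0, 2), (1, 4), (2, 0), (3, 3)}.
Total count |C(F_5)_aff| = 4.


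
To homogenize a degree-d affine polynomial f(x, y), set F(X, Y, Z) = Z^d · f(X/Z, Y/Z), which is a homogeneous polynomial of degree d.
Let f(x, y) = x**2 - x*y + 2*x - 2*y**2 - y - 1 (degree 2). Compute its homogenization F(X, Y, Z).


F(X, Y, Z) = X**2 - X*Y + 2*X*Z - 2*Y**2 - Y*Z - Z**2

deg(f) = 2.
Substitute x = X/Z, y = Y/Z into f, then multiply by Z^2.
  monomial 1·x^2·y^0 ↦ 1·X^2·Y^0·Z^0.
  monomial -1·x^1·y^1 ↦ -1·X^1·Y^1·Z^0.
  monomial 2·x^1·y^0 ↦ 2·X^1·Y^0·Z^1.
  monomial -2·x^0·y^2 ↦ -2·X^0·Y^2·Z^0.
  monomial -1·x^0·y^1 ↦ -1·X^0·Y^1·Z^1.
  monomial -1·x^0·y^0 ↦ -1·X^0·Y^0·Z^2.
Collecting: F(X, Y, Z) = X**2 - X*Y + 2*X*Z - 2*Y**2 - Y*Z - Z**2.


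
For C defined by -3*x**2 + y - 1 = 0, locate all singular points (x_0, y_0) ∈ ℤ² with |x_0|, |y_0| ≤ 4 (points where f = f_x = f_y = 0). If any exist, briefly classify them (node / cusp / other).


No singular points in the scanned grid; C is smooth there.

Compute partial derivatives:
  f_x = -6*x.
  f_y = 1.
f_y = 1 is a nonzero constant, so f_y never vanishes: no point (x, y) can satisfy f = f_x = f_y = 0. In particular no (x, y) ∈ {−4, ..., 4}² is singular; the curve is smooth.


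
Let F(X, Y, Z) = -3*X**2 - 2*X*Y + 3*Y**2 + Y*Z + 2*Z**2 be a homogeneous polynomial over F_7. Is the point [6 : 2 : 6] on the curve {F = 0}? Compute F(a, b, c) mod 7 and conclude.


F(6,2,6) ≡ 6 (mod 7); P is NOT on the curve.

Evaluate F(6, 2, 6) term-by-term (mod 7).
  -3*X**2 ↦ -3·36·1·1 = -108
  -2*X*Y ↦ -2·6·2·1 = -24
  3*Y**2 ↦ 3·1·4·1 = 12
  Y*Z ↦ 1·1·2·6 = 12
  2*Z**2 ↦ 2·1·1·36 = 72
Sum: F(6, 2, 6) = (-108) + (-24) + (12) + (12) + (72) = -36.
Reducing mod 7: -36 ≡ 6 (mod 7).
Since F(a, b, c) ≡ 6 ≠ 0 (mod 7), P does NOT lie on the curve.


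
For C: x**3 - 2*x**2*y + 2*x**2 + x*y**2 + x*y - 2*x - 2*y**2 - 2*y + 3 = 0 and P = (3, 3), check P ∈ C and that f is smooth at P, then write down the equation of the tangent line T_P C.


Tangent line at P: 13*x - 11*y - 6 = 0.

Step 1: f(3, 3) = 0, so P lies on C.
Step 2: partial derivatives
  f_x(x, y) = 3*x**2 - 4*x*y + 4*x + y**2 + y - 2, f_y(x, y) = -2*x**2 + 2*x*y + x - 4*y - 2.
  f_x(P) = 13, f_y(P) = -11 (gradient nonzero, so P is smooth).
Step 3: tangent line at P: 13·(x − 3) + -11·(y − 3) = 0.
Expanding: 13*x - 11*y - 6 = 0.


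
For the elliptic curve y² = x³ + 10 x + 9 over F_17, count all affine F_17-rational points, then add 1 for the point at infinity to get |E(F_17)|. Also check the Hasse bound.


Affine points = {(0, 3), (0, 14), (3, 7), (3, 10), (6, 8), (6, 9), (10, 2), (10, 15), (12, 2), (12, 15), (15, 7), (15, 10), (16, 7), (16, 10)}; affine count = 14; |E(F_17)| = 15.

Discriminant check: Δ ∝ 4a³ + 27b² = 4·10³ + 27·9² = 4·1000 + 27·81 ≡ 16 (mod 17). Nonzero ⇒ E is nonsingular.
For each x ∈ F_17, compute rhs = x³ + 10·x + 9 mod 17, then count y ∈ F_17 with y² ≡ rhs.
  x = 0: rhs = 9, matching y values: 3, 14 (2 points).
  x = 1: rhs = 3, matching y values: none (0 points).
  x = 2: rhs = 3, matching y values: none (0 points).
  x = 3: rhs = 15, matching y values: 7, 10 (2 points).
  x = 4: rhs = 11, matching y values: none (0 points).
  x = 5: rhs = 14, matching y values: none (0 points).
  x = 6: rhs = 13, matching y values: 8, 9 (2 points).
  x = 7: rhs = 14, matching y values: none (0 points).
  x = 8: rhs = 6, matching y values: none (0 points).
  x = 9: rhs = 12, matching y values: none (0 points).
  x = 10: rhs = 4, matching y values: 2, 15 (2 points).
  x = 11: rhs = 5, matching y values: none (0 points).
  x = 12: rhs = 4, matching y values: 2, 15 (2 points).
  x = 13: rhs = 7, matching y values: none (0 points).
  x = 14: rhs = 3, matching y values: none (0 points).
  x = 15: rhs = 15, matching y values: 7, 10 (2 points).
  x = 16: rhs = 15, matching y values: 7, 10 (2 points).
Total affine count: 14.
Full point count |E(F_17)| = 14 + 1 = 15.
Hasse bound: |15 − (17+1)| = |-3| = 3 ≤ 2√17 ≈ 8.2462 ✓.


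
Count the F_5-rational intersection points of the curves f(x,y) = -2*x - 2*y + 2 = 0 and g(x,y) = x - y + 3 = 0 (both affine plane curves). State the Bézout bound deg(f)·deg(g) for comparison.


Common zeros: {(4, 2)}; count = 1; Bézout bound = 1.

deg(f) = 1, deg(g) = 1, so Bézout bound = 1.
Scan x ∈ F_5. For each x, list the y ∈ F_5 with f(x, y) ≡ 0 and those with g(x, y) ≡ 0 (mod 5); the common zeros in that column are the intersection.
  x = 0: f ≡ 0 at y ∈ {1}; g ≡ 0 at y ∈ {3}; common: ∅.
  x = 1: f ≡ 0 at y ∈ {0}; g ≡ 0 at y ∈ {4}; common: ∅.
  x = 2: f ≡ 0 at y ∈ {4}; g ≡ 0 at y ∈ {0}; common: ∅.
  x = 3: f ≡ 0 at y ∈ {3}; g ≡ 0 at y ∈ {1}; common: ∅.
  x = 4: f ≡ 0 at y ∈ {2}; g ≡ 0 at y ∈ {2}; common: {2}.
Collecting: common zeros = {(4, 2)}, so the count is 1.
Comparison with the Bézout bound: 1 ≤ 1 = deg(f)·deg(g), as expected for curves with no common component (the bound is attained).


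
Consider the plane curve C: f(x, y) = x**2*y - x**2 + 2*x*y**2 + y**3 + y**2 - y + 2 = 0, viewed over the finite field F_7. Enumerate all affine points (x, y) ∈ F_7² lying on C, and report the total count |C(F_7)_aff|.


Affine F_7-points: {(0, 3), (0, 5), (1, 2), (2, 1), (2, 4), (3, 0), (4, 0), (4, 6), (5, 2), (5, 3), (5, 5), (6, 4)}; count = 12.

For each of the 49 pairs (x, y) ∈ F_7², evaluate f(x, y) mod 7. Record the zeros.
  x = 0: [0↦2, 1↦3, 2↦5, 3↦0, 4↦1, 5↦0, 6↦3]  zeros at y ∈ {3, 5}
  x = 1: [0↦1, 1↦5, 2↦0, 3↦6, 4↦1, 5↦5, 6↦3]  zeros at y ∈ {2}
  x = 2: [0↦5, 1↦0, 2↦4, 3↦2, 4↦0, 5↦4, 6↦6]  zeros at y ∈ {1, 4}
  x = 3: [0↦0, 1↦2, 2↦3, 3↦2, 4↦5, 5↦4, 6↦5]  zeros at y ∈ {0}
  x = 4: [0↦0, 1↦4, 2↦4, 3↦6, 4↦2, 5↦5, 6↦0]  zeros at y ∈ {0, 6}
  x = 5: [0↦5, 1↦6, 2↦0, 3↦0, 4↦5, 5↦0, 6↦5]  zeros at y ∈ {2, 3, 5}
  x = 6: [0↦1, 1↦1, 2↦5, 3↦5, 4↦0, 5↦3, 6↦6]  zeros at y ∈ {4}
Collecting zeros: affine points = {(0, 3), (0, 5), (1, 2), (2, 1), (2, 4), (3, 0), (4, 0), (4, 6), (5, 2), (5, 3), (5, 5), (6, 4)}.
Total count |C(F_7)_aff| = 12.


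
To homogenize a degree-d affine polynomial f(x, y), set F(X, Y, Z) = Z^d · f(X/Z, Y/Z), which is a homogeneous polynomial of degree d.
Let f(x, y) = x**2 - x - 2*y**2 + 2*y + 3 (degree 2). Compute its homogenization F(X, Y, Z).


F(X, Y, Z) = X**2 - X*Z - 2*Y**2 + 2*Y*Z + 3*Z**2

deg(f) = 2.
Substitute x = X/Z, y = Y/Z into f, then multiply by Z^2.
  monomial 1·x^2·y^0 ↦ 1·X^2·Y^0·Z^0.
  monomial -1·x^1·y^0 ↦ -1·X^1·Y^0·Z^1.
  monomial -2·x^0·y^2 ↦ -2·X^0·Y^2·Z^0.
  monomial 2·x^0·y^1 ↦ 2·X^0·Y^1·Z^1.
  monomial 3·x^0·y^0 ↦ 3·X^0·Y^0·Z^2.
Collecting: F(X, Y, Z) = X**2 - X*Z - 2*Y**2 + 2*Y*Z + 3*Z**2.


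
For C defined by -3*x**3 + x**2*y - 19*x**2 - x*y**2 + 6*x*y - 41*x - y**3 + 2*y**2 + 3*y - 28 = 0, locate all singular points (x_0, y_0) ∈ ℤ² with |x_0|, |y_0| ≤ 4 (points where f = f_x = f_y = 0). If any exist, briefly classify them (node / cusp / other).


Singular points: {(-2, 1)}; classification: cusp.

Compute partial derivatives:
  f_x = -9*x**2 + 2*x*y - 38*x - y**2 + 6*y - 41.
  f_y = x**2 - 2*x*y + 6*x - 3*y**2 + 4*y + 3.
Scan x_0 ∈ {−4, ..., 4}. For each x_0, f_y(x_0, y) is a polynomial in y; find its integer roots y ∈ {−4, ..., 4}, then test f_x and f at those candidates.
  x = -4: f_y(-4, y) = -3*y**2 + 12*y - 5; no integer root y with |y| ≤ 4.
  x = -3: f_y(-3, y) = -3*y**2 + 10*y - 6; no integer root y with |y| ≤ 4.
  x = -2: f_y(-2, y) = -3*y**2 + 8*y - 5; vanishes at y ∈ {1}. (-2, 1): f_x = 0, f = 0 — SINGULAR.
  x = -1: f_y(-1, y) = -3*y**2 + 6*y - 2; no integer root y with |y| ≤ 4.
  x = 0: f_y(0, y) = -3*y**2 + 4*y + 3; no integer root y with |y| ≤ 4.
  x = 1: f_y(1, y) = -3*y**2 + 2*y + 10; no integer root y with |y| ≤ 4.
  x = 2: f_y(2, y) = 19 - 3*y**2; no integer root y with |y| ≤ 4.
  x = 3: f_y(3, y) = -3*y**2 - 2*y + 30; no integer root y with |y| ≤ 4.
  x = 4: f_y(4, y) = -3*y**2 - 4*y + 43; no integer root y with |y| ≤ 4.
Only singular point on the grid: (-2, 1).
Classify: substitute x = -2 + u, y = 1 + v and expand: f = -3*u**3 + u**2*v - u*v**2 - v**3 + v**2.
No constant or linear terms (consistent with a singular point). Quadratic part: v**2. Cubic part: -3*u**3 + u**2*v - u*v**2 - v**3.
The quadratic part v**2 is a perfect square, so there is a single (double) tangent line v = 0, i.e. y = 1. Restricting the cubic part to that line (v = 0) leaves -3*u**3 ≠ 0, so f is not divisible by v and the branch is v² ≈ 3*u**3 to lowest order — this is a cusp.
Classification: cusp.


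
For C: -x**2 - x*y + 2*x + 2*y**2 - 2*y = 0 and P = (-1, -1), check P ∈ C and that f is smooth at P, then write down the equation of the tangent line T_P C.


Tangent line at P: 5*x - 5*y = 0.

Step 1: f(-1, -1) = 0, so P lies on C.
Step 2: partial derivatives
  f_x(x, y) = -2*x - y + 2, f_y(x, y) = -x + 4*y - 2.
  f_x(P) = 5, f_y(P) = -5 (gradient nonzero, so P is smooth).
Step 3: tangent line at P: 5·(x − -1) + -5·(y − -1) = 0.
Expanding: 5*x - 5*y = 0.


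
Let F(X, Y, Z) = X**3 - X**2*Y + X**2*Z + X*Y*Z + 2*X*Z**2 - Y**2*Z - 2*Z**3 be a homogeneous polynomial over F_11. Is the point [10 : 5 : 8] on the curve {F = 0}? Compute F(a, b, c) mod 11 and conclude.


F(10,5,8) ≡ 7 (mod 11); P is NOT on the curve.

Evaluate F(10, 5, 8) term-by-term (mod 11).
  X**3 ↦ 1·1000·1·1 = 1000
  -X**2*Y ↦ -1·100·5·1 = -500
  X**2*Z ↦ 1·100·1·8 = 800
  X*Y*Z ↦ 1·10·5·8 = 400
  2*X*Z**2 ↦ 2·10·1·64 = 1280
  -Y**2*Z ↦ -1·1·25·8 = -200
  -2*Z**3 ↦ -2·1·1·512 = -1024
Sum: F(10, 5, 8) = (1000) + (-500) + (800) + (400) + (1280) + (-200) + (-1024) = 1756.
Reducing mod 11: 1756 ≡ 7 (mod 11).
Since F(a, b, c) ≡ 7 ≠ 0 (mod 11), P does NOT lie on the curve.


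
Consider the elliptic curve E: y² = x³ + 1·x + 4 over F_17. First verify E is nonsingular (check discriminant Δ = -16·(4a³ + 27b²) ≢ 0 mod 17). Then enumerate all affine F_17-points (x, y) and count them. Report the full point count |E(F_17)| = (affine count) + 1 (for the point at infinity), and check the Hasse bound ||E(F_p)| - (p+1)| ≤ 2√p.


Affine points = {(0, 2), (0, 15), (3, 0), (4, 2), (4, 15), (5, 7), (5, 10), (13, 2), (13, 15), (14, 5), (14, 12), (16, 6), (16, 11)}; affine count = 13; |E(F_17)| = 14.

Discriminant check: Δ ∝ 4a³ + 27b² = 4·1³ + 27·4² = 4·1 + 27·16 ≡ 11 (mod 17). Nonzero ⇒ E is nonsingular.
For each x ∈ F_17, compute rhs = x³ + 1·x + 4 mod 17, then count y ∈ F_17 with y² ≡ rhs.
  x = 0: rhs = 4, matching y values: 2, 15 (2 points).
  x = 1: rhs = 6, matching y values: none (0 points).
  x = 2: rhs = 14, matching y values: none (0 points).
  x = 3: rhs = 0, matching y values: 0 (1 points).
  x = 4: rhs = 4, matching y values: 2, 15 (2 points).
  x = 5: rhs = 15, matching y values: 7, 10 (2 points).
  x = 6: rhs = 5, matching y values: none (0 points).
  x = 7: rhs = 14, matching y values: none (0 points).
  x = 8: rhs = 14, matching y values: none (0 points).
  x = 9: rhs = 11, matching y values: none (0 points).
  x = 10: rhs = 11, matching y values: none (0 points).
  x = 11: rhs = 3, matching y values: none (0 points).
  x = 12: rhs = 10, matching y values: none (0 points).
  x = 13: rhs = 4, matching y values: 2, 15 (2 points).
  x = 14: rhs = 8, matching y values: 5, 12 (2 points).
  x = 15: rhs = 11, matching y values: none (0 points).
  x = 16: rhs = 2, matching y values: 6, 11 (2 points).
Total affine count: 13.
Full point count |E(F_17)| = 13 + 1 = 14.
Hasse bound: |14 − (17+1)| = |-4| = 4 ≤ 2√17 ≈ 8.2462 ✓.


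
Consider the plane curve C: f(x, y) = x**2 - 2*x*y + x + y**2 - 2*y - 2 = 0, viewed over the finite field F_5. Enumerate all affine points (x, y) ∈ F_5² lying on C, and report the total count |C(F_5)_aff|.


Affine F_5-points: {(1, 0), (1, 4), (2, 3), (3, 0), (3, 3)}; count = 5.

For each of the 25 pairs (x, y) ∈ F_5², evaluate f(x, y) mod 5. Record the zeros.
  x = 0: [0↦3, 1↦2, 2↦3, 3↦1, 4↦1]  zeros at y ∈ ∅
  x = 1: [0↦0, 1↦2, 2↦1, 3↦2, 4↦0]  zeros at y ∈ {0, 4}
  x = 2: [0↦4, 1↦4, 2↦1, 3↦0, 4↦1]  zeros at y ∈ {3}
  x = 3: [0↦0, 1↦3, 2↦3, 3↦0, 4↦4]  zeros at y ∈ {0, 3}
  x = 4: [0↦3, 1↦4, 2↦2, 3↦2, 4↦4]  zeros at y ∈ ∅
Collecting zeros: affine points = {(1, 0), (1, 4), (2, 3), (3, 0), (3, 3)}.
Total count |C(F_5)_aff| = 5.


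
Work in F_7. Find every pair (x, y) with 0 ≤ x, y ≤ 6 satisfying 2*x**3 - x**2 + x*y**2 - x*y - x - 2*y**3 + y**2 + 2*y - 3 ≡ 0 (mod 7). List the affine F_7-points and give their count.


Affine F_7-points: {(0, 3), (1, 6), (2, 0), (2, 5), (4, 0), (4, 2), (4, 4), (5, 0)}; count = 8.

For each of the 49 pairs (x, y) ∈ F_7², evaluate f(x, y) mod 7. Record the zeros.
  x = 0: [0↦4, 1↦5, 2↦3, 3↦0, 4↦5, 5↦6, 6↦5]  zeros at y ∈ {3}
  x = 1: [0↦4, 1↦5, 2↦5, 3↦6, 4↦3, 5↦5, 6↦0]  zeros at y ∈ {6}
  x = 2: [0↦0, 1↦1, 2↦3, 3↦1, 4↦4, 5↦0, 6↦5]  zeros at y ∈ {0, 5}
  x = 3: [0↦4, 1↦5, 2↦2, 3↦4, 4↦6, 5↦3, 6↦4]  zeros at y ∈ ∅
  x = 4: [0↦0, 1↦1, 2↦0, 3↦6, 4↦0, 5↦5, 6↦2]  zeros at y ∈ {0, 2, 4}
  x = 5: [0↦0, 1↦1, 2↦2, 3↦5, 4↦5, 5↦4, 6↦4]  zeros at y ∈ {0}
  x = 6: [0↦2, 1↦3, 2↦6, 3↦6, 4↦5, 5↦5, 6↦1]  zeros at y ∈ ∅
Collecting zeros: affine points = {(0, 3), (1, 6), (2, 0), (2, 5), (4, 0), (4, 2), (4, 4), (5, 0)}.
Total count |C(F_7)_aff| = 8.


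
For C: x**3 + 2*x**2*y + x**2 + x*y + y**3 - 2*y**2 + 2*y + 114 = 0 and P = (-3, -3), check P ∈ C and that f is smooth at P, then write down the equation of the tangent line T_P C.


Tangent line at P: 54*x + 56*y + 330 = 0.

Step 1: f(-3, -3) = 0, so P lies on C.
Step 2: partial derivatives
  f_x(x, y) = 3*x**2 + 4*x*y + 2*x + y, f_y(x, y) = 2*x**2 + x + 3*y**2 - 4*y + 2.
  f_x(P) = 54, f_y(P) = 56 (gradient nonzero, so P is smooth).
Step 3: tangent line at P: 54·(x − -3) + 56·(y − -3) = 0.
Expanding: 54*x + 56*y + 330 = 0.


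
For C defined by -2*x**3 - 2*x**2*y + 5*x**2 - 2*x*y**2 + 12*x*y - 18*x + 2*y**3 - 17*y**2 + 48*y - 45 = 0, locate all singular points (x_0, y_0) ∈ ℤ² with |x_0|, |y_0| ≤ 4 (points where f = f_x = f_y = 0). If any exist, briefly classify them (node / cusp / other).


Singular points: {(0, 3)}; classification: node.

Compute partial derivatives:
  f_x = -6*x**2 - 4*x*y + 10*x - 2*y**2 + 12*y - 18.
  f_y = -2*x**2 - 4*x*y + 12*x + 6*y**2 - 34*y + 48.
Scan x_0 ∈ {−4, ..., 4}. For each x_0, f_y(x_0, y) is a polynomial in y; find its integer roots y ∈ {−4, ..., 4}, then test f_x and f at those candidates.
  x = -4: f_y(-4, y) = 6*y**2 - 18*y - 32; no integer root y with |y| ≤ 4.
  x = -3: f_y(-3, y) = 6*y**2 - 22*y - 6; no integer root y with |y| ≤ 4.
  x = -2: f_y(-2, y) = 6*y**2 - 26*y + 16; no integer root y with |y| ≤ 4.
  x = -1: f_y(-1, y) = 6*y**2 - 30*y + 34; no integer root y with |y| ≤ 4.
  x = 0: f_y(0, y) = 6*y**2 - 34*y + 48; vanishes at y ∈ {3}. (0, 3): f_x = 0, f = 0 — SINGULAR.
  x = 1: f_y(1, y) = 6*y**2 - 38*y + 58; no integer root y with |y| ≤ 4.
  x = 2: f_y(2, y) = 6*y**2 - 42*y + 64; no integer root y with |y| ≤ 4.
  x = 3: f_y(3, y) = 6*y**2 - 46*y + 66; no integer root y with |y| ≤ 4.
  x = 4: f_y(4, y) = 6*y**2 - 50*y + 64; no integer root y with |y| ≤ 4.
Only singular point on the grid: (0, 3).
Classify: substitute x = 0 + u, y = 3 + v and expand: f = -2*u**3 - 2*u**2*v - u**2 - 2*u*v**2 + 2*v**3 + v**2.
No constant or linear terms (consistent with a singular point). Quadratic part: -u**2 + v**2. Cubic part: -2*u**3 - 2*u**2*v - 2*u*v**2 + 2*v**3.
The quadratic part v**2 - u**2 = (v − u)(v + u) splits into two distinct linear factors, so there are two distinct tangent lines y − 3 = ±(x − 0) — this is a node (ordinary double point).
Classification: node.


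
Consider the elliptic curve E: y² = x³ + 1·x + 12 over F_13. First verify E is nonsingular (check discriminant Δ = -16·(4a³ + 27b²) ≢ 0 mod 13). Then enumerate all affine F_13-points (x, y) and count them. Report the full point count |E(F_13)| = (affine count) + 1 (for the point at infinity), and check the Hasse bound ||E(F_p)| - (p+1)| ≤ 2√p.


Affine points = {(0, 5), (0, 8), (1, 1), (1, 12), (2, 3), (2, 10), (3, 4), (3, 9), (5, 5), (5, 8), (6, 0), (8, 5), (8, 8), (9, 3), (9, 10), (12, 6), (12, 7)}; affine count = 17; |E(F_13)| = 18.

Discriminant check: Δ ∝ 4a³ + 27b² = 4·1³ + 27·12² = 4·1 + 27·144 ≡ 5 (mod 13). Nonzero ⇒ E is nonsingular.
For each x ∈ F_13, compute rhs = x³ + 1·x + 12 mod 13, then count y ∈ F_13 with y² ≡ rhs.
  x = 0: rhs = 12, matching y values: 5, 8 (2 points).
  x = 1: rhs = 1, matching y values: 1, 12 (2 points).
  x = 2: rhs = 9, matching y values: 3, 10 (2 points).
  x = 3: rhs = 3, matching y values: 4, 9 (2 points).
  x = 4: rhs = 2, matching y values: none (0 points).
  x = 5: rhs = 12, matching y values: 5, 8 (2 points).
  x = 6: rhs = 0, matching y values: 0 (1 points).
  x = 7: rhs = 11, matching y values: none (0 points).
  x = 8: rhs = 12, matching y values: 5, 8 (2 points).
  x = 9: rhs = 9, matching y values: 3, 10 (2 points).
  x = 10: rhs = 8, matching y values: none (0 points).
  x = 11: rhs = 2, matching y values: none (0 points).
  x = 12: rhs = 10, matching y values: 6, 7 (2 points).
Total affine count: 17.
Full point count |E(F_13)| = 17 + 1 = 18.
Hasse bound: |18 − (13+1)| = |4| = 4 ≤ 2√13 ≈ 7.2111 ✓.


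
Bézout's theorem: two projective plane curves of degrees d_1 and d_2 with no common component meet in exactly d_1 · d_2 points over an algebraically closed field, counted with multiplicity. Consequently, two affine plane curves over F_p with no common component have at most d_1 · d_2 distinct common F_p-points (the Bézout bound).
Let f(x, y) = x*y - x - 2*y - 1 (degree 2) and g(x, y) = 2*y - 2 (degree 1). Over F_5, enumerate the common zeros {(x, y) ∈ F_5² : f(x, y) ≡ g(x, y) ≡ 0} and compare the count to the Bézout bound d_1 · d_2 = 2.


Common zeros: ∅; count = 0; Bézout bound = 2.

deg(f) = 2, deg(g) = 1, so Bézout bound = 2.
Scan x ∈ F_5. For each x, list the y ∈ F_5 with f(x, y) ≡ 0 and those with g(x, y) ≡ 0 (mod 5); the common zeros in that column are the intersection.
  x = 0: f ≡ 0 at y ∈ {2}; g ≡ 0 at y ∈ {1}; common: ∅.
  x = 1: f ≡ 0 at y ∈ {3}; g ≡ 0 at y ∈ {1}; common: ∅.
  x = 2: f ≡ 0 at y ∈ ∅; g ≡ 0 at y ∈ {1}; common: ∅.
  x = 3: f ≡ 0 at y ∈ {4}; g ≡ 0 at y ∈ {1}; common: ∅.
  x = 4: f ≡ 0 at y ∈ {0}; g ≡ 0 at y ∈ {1}; common: ∅.
Collecting: common zeros = ∅, so the count is 0.
Comparison with the Bézout bound: 0 ≤ 2 = deg(f)·deg(g), as expected for curves with no common component (the affine F_5-count falls short of the bound because intersections may lie at infinity, over extension fields, or carry multiplicity).


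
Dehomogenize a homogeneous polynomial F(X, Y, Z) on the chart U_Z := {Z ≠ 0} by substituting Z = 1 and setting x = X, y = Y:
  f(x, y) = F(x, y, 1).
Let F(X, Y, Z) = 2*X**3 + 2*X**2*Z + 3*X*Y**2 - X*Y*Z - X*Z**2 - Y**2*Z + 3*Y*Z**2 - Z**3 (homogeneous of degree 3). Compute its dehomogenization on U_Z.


f(x, y) = 2*x**3 + 2*x**2 + 3*x*y**2 - x*y - x - y**2 + 3*y - 1

On U_Z we set Z = 1. Each monomial c·X^i·Y^j·Z^k in F becomes c·x^i·y^j·1^k = c·x^i·y^j.
Substituting Z = 1: F(X, Y, 1) = 2*x**3 + 2*x**2 + 3*x*y**2 - x*y - x - y**2 + 3*y - 1.
Note: deg(f) ≤ deg(F) = 3; strict inequality happens when F is divisible by Z (lost terms).


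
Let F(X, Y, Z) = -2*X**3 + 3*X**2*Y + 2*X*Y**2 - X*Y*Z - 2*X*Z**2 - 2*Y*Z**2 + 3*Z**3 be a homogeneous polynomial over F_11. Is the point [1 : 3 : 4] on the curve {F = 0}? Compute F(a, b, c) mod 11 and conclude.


F(1,3,4) ≡ 0 (mod 11); P is on the curve.

Evaluate F(1, 3, 4) term-by-term (mod 11).
  -2*X**3 ↦ -2·1·1·1 = -2
  3*X**2*Y ↦ 3·1·3·1 = 9
  2*X*Y**2 ↦ 2·1·9·1 = 18
  -X*Y*Z ↦ -1·1·3·4 = -12
  -2*X*Z**2 ↦ -2·1·1·16 = -32
  -2*Y*Z**2 ↦ -2·1·3·16 = -96
  3*Z**3 ↦ 3·1·1·64 = 192
Sum: F(1, 3, 4) = (-2) + (9) + (18) + (-12) + (-32) + (-96) + (192) = 77.
Reducing mod 11: 77 ≡ 0 (mod 11).
Since F(a, b, c) ≡ 0 (mod 11), P lies on the curve.


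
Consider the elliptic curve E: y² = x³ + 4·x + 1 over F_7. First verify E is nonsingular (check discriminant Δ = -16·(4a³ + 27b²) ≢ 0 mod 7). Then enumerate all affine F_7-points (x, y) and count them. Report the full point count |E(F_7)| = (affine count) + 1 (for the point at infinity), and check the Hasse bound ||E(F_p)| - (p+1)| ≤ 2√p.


Affine points = {(0, 1), (0, 6), (4, 2), (4, 5)}; affine count = 4; |E(F_7)| = 5.

Discriminant check: Δ ∝ 4a³ + 27b² = 4·4³ + 27·1² = 4·64 + 27·1 ≡ 3 (mod 7). Nonzero ⇒ E is nonsingular.
For each x ∈ F_7, compute rhs = x³ + 4·x + 1 mod 7, then count y ∈ F_7 with y² ≡ rhs.
  x = 0: rhs = 1, matching y values: 1, 6 (2 points).
  x = 1: rhs = 6, matching y values: none (0 points).
  x = 2: rhs = 3, matching y values: none (0 points).
  x = 3: rhs = 5, matching y values: none (0 points).
  x = 4: rhs = 4, matching y values: 2, 5 (2 points).
  x = 5: rhs = 6, matching y values: none (0 points).
  x = 6: rhs = 3, matching y values: none (0 points).
Total affine count: 4.
Full point count |E(F_7)| = 4 + 1 = 5.
Hasse bound: |5 − (7+1)| = |-3| = 3 ≤ 2√7 ≈ 5.2915 ✓.


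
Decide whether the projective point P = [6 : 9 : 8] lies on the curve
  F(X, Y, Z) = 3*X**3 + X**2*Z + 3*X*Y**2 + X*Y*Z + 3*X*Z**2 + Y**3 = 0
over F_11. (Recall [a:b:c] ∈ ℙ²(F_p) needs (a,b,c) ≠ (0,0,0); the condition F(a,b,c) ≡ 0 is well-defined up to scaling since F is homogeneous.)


F(6,9,8) ≡ 10 (mod 11); P is NOT on the curve.

Evaluate F(6, 9, 8) term-by-term (mod 11).
  3*X**3 ↦ 3·216·1·1 = 648
  X**2*Z ↦ 1·36·1·8 = 288
  3*X*Y**2 ↦ 3·6·81·1 = 1458
  X*Y*Z ↦ 1·6·9·8 = 432
  3*X*Z**2 ↦ 3·6·1·64 = 1152
  Y**3 ↦ 1·1·729·1 = 729
Sum: F(6, 9, 8) = (648) + (288) + (1458) + (432) + (1152) + (729) = 4707.
Reducing mod 11: 4707 ≡ 10 (mod 11).
Since F(a, b, c) ≡ 10 ≠ 0 (mod 11), P does NOT lie on the curve.


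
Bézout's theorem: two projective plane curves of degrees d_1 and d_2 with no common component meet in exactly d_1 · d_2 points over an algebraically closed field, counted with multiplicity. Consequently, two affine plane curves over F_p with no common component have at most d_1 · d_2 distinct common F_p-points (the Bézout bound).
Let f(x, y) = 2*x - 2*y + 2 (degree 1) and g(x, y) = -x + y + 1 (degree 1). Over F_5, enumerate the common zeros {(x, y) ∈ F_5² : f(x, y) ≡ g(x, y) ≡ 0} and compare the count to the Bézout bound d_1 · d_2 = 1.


Common zeros: ∅; count = 0; Bézout bound = 1.

deg(f) = 1, deg(g) = 1, so Bézout bound = 1.
Scan x ∈ F_5. For each x, list the y ∈ F_5 with f(x, y) ≡ 0 and those with g(x, y) ≡ 0 (mod 5); the common zeros in that column are the intersection.
  x = 0: f ≡ 0 at y ∈ {1}; g ≡ 0 at y ∈ {4}; common: ∅.
  x = 1: f ≡ 0 at y ∈ {2}; g ≡ 0 at y ∈ {0}; common: ∅.
  x = 2: f ≡ 0 at y ∈ {3}; g ≡ 0 at y ∈ {1}; common: ∅.
  x = 3: f ≡ 0 at y ∈ {4}; g ≡ 0 at y ∈ {2}; common: ∅.
  x = 4: f ≡ 0 at y ∈ {0}; g ≡ 0 at y ∈ {3}; common: ∅.
Collecting: common zeros = ∅, so the count is 0.
Comparison with the Bézout bound: 0 ≤ 1 = deg(f)·deg(g), as expected for curves with no common component (the affine F_5-count falls short of the bound because intersections may lie at infinity, over extension fields, or carry multiplicity).
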